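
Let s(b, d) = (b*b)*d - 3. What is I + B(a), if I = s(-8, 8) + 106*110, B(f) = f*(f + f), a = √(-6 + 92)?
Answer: 12341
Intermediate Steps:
a = √86 ≈ 9.2736
s(b, d) = -3 + d*b² (s(b, d) = b²*d - 3 = d*b² - 3 = -3 + d*b²)
B(f) = 2*f² (B(f) = f*(2*f) = 2*f²)
I = 12169 (I = (-3 + 8*(-8)²) + 106*110 = (-3 + 8*64) + 11660 = (-3 + 512) + 11660 = 509 + 11660 = 12169)
I + B(a) = 12169 + 2*(√86)² = 12169 + 2*86 = 12169 + 172 = 12341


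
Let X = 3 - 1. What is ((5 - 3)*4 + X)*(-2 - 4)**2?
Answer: 360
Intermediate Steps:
X = 2
((5 - 3)*4 + X)*(-2 - 4)**2 = ((5 - 3)*4 + 2)*(-2 - 4)**2 = (2*4 + 2)*(-6)**2 = (8 + 2)*36 = 10*36 = 360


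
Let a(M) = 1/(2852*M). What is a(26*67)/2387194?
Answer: 1/11860019035696 ≈ 8.4317e-14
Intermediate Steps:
a(M) = 1/(2852*M)
a(26*67)/2387194 = (1/(2852*((26*67))))/2387194 = ((1/2852)/1742)*(1/2387194) = ((1/2852)*(1/1742))*(1/2387194) = (1/4968184)*(1/2387194) = 1/11860019035696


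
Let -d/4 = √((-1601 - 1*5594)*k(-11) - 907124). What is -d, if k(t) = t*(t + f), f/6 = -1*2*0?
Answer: 4*I*√1777719 ≈ 5333.2*I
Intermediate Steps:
f = 0 (f = 6*(-1*2*0) = 6*(-2*0) = 6*0 = 0)
k(t) = t² (k(t) = t*(t + 0) = t*t = t²)
d = -4*I*√1777719 (d = -4*√((-1601 - 1*5594)*(-11)² - 907124) = -4*√((-1601 - 5594)*121 - 907124) = -4*√(-7195*121 - 907124) = -4*√(-870595 - 907124) = -4*I*√1777719 ≈ -5333.2*I)
-d = -(-4)*I*√1777719 = 4*I*√1777719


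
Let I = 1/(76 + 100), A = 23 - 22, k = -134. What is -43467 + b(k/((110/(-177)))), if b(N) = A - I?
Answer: -7650017/176 ≈ -43466.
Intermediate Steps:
A = 1
I = 1/176 ≈ 0.0056818
b(N) = 175/176 (b(N) = 1 - 1*1/176 = 1 - 1/176 = 175/176)
-43467 + b(k/((110/(-177)))) = -43467 + 175/176 = -7650017/176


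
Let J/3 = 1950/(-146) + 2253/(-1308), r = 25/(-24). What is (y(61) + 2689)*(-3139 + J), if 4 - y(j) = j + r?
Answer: -6404475380173/763872 ≈ -8.3842e+6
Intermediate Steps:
r = -25/24 (r = 25*(-1/24) = -25/24 ≈ -1.0417)
J = -1439769/31828 (J = 3*(1950/(-146) + 2253/(-1308)) = 3*(1950*(-1/146) + 2253*(-1/1308)) = 3*(-975/73 - 751/436) = 3*(-479923/31828) = -1439769/31828 ≈ -45.236)
y(j) = 121/24 - j (y(j) = 4 - (j - 25/24) = 4 - (-25/24 + j) = 4 + (25/24 - j) = 121/24 - j)
(y(61) + 2689)*(-3139 + J) = ((121/24 - 1*61) + 2689)*(-3139 - 1439769/31828) = ((121/24 - 61) + 2689)*(-101347861/31828) = (-1343/24 + 2689)*(-101347861/31828) = (63193/24)*(-101347861/31828) = -6404475380173/763872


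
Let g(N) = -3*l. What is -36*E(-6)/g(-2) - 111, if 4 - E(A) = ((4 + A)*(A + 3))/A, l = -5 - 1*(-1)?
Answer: -126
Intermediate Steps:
l = -4 (l = -5 + 1 = -4)
E(A) = 4 - (3 + A)*(4 + A)/A (E(A) = 4 - (4 + A)*(A + 3)/A = 4 - (4 + A)*(3 + A)/A = 4 - (3 + A)*(4 + A)/A)
g(N) = 12 (g(N) = -3*(-4) = 12)
-36*E(-6)/g(-2) - 111 = -36*(-3 - 1*(-6) - 12/(-6))/12 - 111 = -36*(-3 + 6 - 12*(-⅙))/12 - 111 = -36*(-3 + 6 + 2)/12 - 111 = -180/12 - 111 = -36*5/12 - 111 = -15 - 111 = -126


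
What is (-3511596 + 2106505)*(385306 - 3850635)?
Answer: 4869102589939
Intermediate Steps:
(-3511596 + 2106505)*(385306 - 3850635) = -1405091*(-3465329) = 4869102589939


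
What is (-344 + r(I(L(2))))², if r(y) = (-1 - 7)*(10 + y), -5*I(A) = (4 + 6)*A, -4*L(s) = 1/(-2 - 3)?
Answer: 4477456/25 ≈ 1.7910e+5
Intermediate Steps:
L(s) = 1/20 (L(s) = -1/(4*(-2 - 3)) = -¼/(-5) = -¼*(-⅕) = 1/20)
I(A) = -2*A (I(A) = -(4 + 6)*A/5 = -2*A)
r(y) = -80 - 8*y (r(y) = -8*(10 + y) = -80 - 8*y)
(-344 + r(I(L(2))))² = (-344 + (-80 - (-16)/20))² = (-344 + (-80 - 8*(-⅒)))² = (-344 + (-80 + ⅘))² = (-344 - 396/5)² = (-2116/5)² = 4477456/25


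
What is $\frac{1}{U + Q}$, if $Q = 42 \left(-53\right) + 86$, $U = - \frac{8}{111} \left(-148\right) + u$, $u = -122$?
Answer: $- \frac{3}{6754} \approx -0.00044418$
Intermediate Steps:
$U = - \frac{334}{3}$ ($U = - \frac{8}{111} \left(-148\right) - 122 = \left(-8\right) \frac{1}{111} \left(-148\right) - 122 = \left(- \frac{8}{111}\right) \left(-148\right) - 122 = \frac{32}{3} - 122 = - \frac{334}{3} \approx -111.33$)
$Q = -2140$ ($Q = -2226 + 86 = -2140$)
$\frac{1}{U + Q} = \frac{1}{- \frac{334}{3} - 2140} = \frac{1}{- \frac{6754}{3}} = - \frac{3}{6754}$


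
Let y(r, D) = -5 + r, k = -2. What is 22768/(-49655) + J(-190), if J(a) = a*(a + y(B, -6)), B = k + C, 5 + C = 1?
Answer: 1896301682/49655 ≈ 38190.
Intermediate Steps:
C = -4 (C = -5 + 1 = -4)
B = -6 (B = -2 - 4 = -6)
J(a) = a*(-11 + a) (J(a) = a*(a + (-5 - 6)) = a*(a - 11) = a*(-11 + a))
22768/(-49655) + J(-190) = 22768/(-49655) - 190*(-11 - 190) = 22768*(-1/49655) - 190*(-201) = -22768/49655 + 38190 = 1896301682/49655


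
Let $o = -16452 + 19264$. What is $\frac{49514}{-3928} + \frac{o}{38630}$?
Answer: $- \frac{475420071}{37934660} \approx -12.533$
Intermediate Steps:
$o = 2812$
$\frac{49514}{-3928} + \frac{o}{38630} = \frac{49514}{-3928} + \frac{2812}{38630} = 49514 \left(- \frac{1}{3928}\right) + 2812 \cdot \frac{1}{38630} = - \frac{24757}{1964} + \frac{1406}{19315} = - \frac{475420071}{37934660}$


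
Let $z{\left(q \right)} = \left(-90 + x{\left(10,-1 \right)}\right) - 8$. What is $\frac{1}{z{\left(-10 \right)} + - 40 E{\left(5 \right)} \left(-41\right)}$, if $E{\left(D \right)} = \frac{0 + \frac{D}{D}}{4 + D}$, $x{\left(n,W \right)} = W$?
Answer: $\frac{9}{749} \approx 0.012016$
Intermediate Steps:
$E{\left(D \right)} = \frac{1}{4 + D}$ ($E{\left(D \right)} = \frac{0 + 1}{4 + D} = 1 \frac{1}{4 + D} = \frac{1}{4 + D}$)
$z{\left(q \right)} = -99$ ($z{\left(q \right)} = \left(-90 - 1\right) - 8 = -91 - 8 = -99$)
$\frac{1}{z{\left(-10 \right)} + - 40 E{\left(5 \right)} \left(-41\right)} = \frac{1}{-99 + - \frac{40}{4 + 5} \left(-41\right)} = \frac{1}{-99 + - \frac{40}{9} \left(-41\right)} = \frac{1}{-99 + \left(-40\right) \frac{1}{9} \left(-41\right)} = \frac{1}{-99 - - \frac{1640}{9}} = \frac{1}{-99 + \frac{1640}{9}} = \frac{1}{\frac{749}{9}} = \frac{9}{749}$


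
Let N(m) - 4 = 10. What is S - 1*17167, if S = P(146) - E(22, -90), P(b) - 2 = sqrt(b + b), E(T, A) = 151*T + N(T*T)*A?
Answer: -19227 + 2*sqrt(73) ≈ -19210.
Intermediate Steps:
N(m) = 14 (N(m) = 4 + 10 = 14)
E(T, A) = 14*A + 151*T (E(T, A) = 151*T + 14*A = 14*A + 151*T)
P(b) = 2 + sqrt(2)*sqrt(b) (P(b) = 2 + sqrt(b + b) = 2 + sqrt(2*b) = 2 + sqrt(2)*sqrt(b))
S = -2060 + 2*sqrt(73) (S = (2 + sqrt(2)*sqrt(146)) - (14*(-90) + 151*22) = (2 + 2*sqrt(73)) - (-1260 + 3322) = (2 + 2*sqrt(73)) - 1*2062 = (2 + 2*sqrt(73)) - 2062 = -2060 + 2*sqrt(73) ≈ -2042.9)
S - 1*17167 = (-2060 + 2*sqrt(73)) - 1*17167 = (-2060 + 2*sqrt(73)) - 17167 = -19227 + 2*sqrt(73)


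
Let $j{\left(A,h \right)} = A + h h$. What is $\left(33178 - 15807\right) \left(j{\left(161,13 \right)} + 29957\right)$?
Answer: $526115477$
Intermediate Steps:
$j{\left(A,h \right)} = A + h^{2}$
$\left(33178 - 15807\right) \left(j{\left(161,13 \right)} + 29957\right) = \left(33178 - 15807\right) \left(\left(161 + 13^{2}\right) + 29957\right) = 17371 \left(\left(161 + 169\right) + 29957\right) = 17371 \left(330 + 29957\right) = 17371 \cdot 30287 = 526115477$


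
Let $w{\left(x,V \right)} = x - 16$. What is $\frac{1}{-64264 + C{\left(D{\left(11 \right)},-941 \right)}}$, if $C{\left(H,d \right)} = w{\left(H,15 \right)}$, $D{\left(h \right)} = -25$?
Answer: $- \frac{1}{64305} \approx -1.5551 \cdot 10^{-5}$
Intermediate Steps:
$w{\left(x,V \right)} = -16 + x$
$C{\left(H,d \right)} = -16 + H$
$\frac{1}{-64264 + C{\left(D{\left(11 \right)},-941 \right)}} = \frac{1}{-64264 - 41} = \frac{1}{-64305} = - \frac{1}{64305}$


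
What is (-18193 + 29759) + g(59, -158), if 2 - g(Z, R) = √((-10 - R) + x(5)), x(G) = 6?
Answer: 11568 - √154 ≈ 11556.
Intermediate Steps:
g(Z, R) = 2 - √(-4 - R) (g(Z, R) = 2 - √((-10 - R) + 6) = 2 - √(-4 - R))
(-18193 + 29759) + g(59, -158) = (-18193 + 29759) + (2 - √(-4 - 1*(-158))) = 11566 + (2 - √(-4 + 158)) = 11566 + (2 - √154) = 11568 - √154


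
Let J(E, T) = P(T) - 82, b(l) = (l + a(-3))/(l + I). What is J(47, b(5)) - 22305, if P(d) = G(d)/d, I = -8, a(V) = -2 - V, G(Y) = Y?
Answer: -22386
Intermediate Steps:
P(d) = 1 (P(d) = d/d = 1)
b(l) = (1 + l)/(-8 + l) (b(l) = (l + (-2 - 1*(-3)))/(l - 8) = (l + (-2 + 3))/(-8 + l) = (l + 1)/(-8 + l) = (1 + l)/(-8 + l))
J(E, T) = -81 (J(E, T) = 1 - 82 = -81)
J(47, b(5)) - 22305 = -81 - 22305 = -22386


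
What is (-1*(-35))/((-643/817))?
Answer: -28595/643 ≈ -44.471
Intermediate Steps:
(-1*(-35))/((-643/817)) = 35/((-643*1/817)) = 35/(-643/817) = 35*(-817/643) = -28595/643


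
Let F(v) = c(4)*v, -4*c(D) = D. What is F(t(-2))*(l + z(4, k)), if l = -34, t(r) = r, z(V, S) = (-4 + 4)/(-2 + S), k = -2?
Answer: -68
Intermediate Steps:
c(D) = -D/4
z(V, S) = 0 (z(V, S) = 0/(-2 + S) = 0)
F(v) = -v (F(v) = (-¼*4)*v = -v)
F(t(-2))*(l + z(4, k)) = (-1*(-2))*(-34 + 0) = 2*(-34) = -68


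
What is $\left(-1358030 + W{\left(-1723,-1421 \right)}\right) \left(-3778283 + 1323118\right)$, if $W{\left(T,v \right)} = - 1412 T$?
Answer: $-2638924279590$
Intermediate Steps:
$\left(-1358030 + W{\left(-1723,-1421 \right)}\right) \left(-3778283 + 1323118\right) = \left(-1358030 - -2432876\right) \left(-3778283 + 1323118\right) = \left(-1358030 + 2432876\right) \left(-2455165\right) = 1074846 \left(-2455165\right) = -2638924279590$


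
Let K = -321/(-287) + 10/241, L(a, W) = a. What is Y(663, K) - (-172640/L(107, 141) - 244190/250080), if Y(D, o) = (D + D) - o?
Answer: 544003650912767/185080931952 ≈ 2939.3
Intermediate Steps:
K = 80231/69167 (K = -321*(-1/287) + 10*(1/241) = 321/287 + 10/241 = 80231/69167 ≈ 1.1600)
Y(D, o) = -o + 2*D (Y(D, o) = 2*D - o = -o + 2*D)
Y(663, K) - (-172640/L(107, 141) - 244190/250080) = (-1*80231/69167 + 2*663) - (-172640/107 - 244190/250080) = (-80231/69167 + 1326) - (-172640*1/107 - 244190*1/250080) = 91635211/69167 - (-172640/107 - 24419/25008) = 91635211/69167 - 1*(-4319993953/2675856) = 91635211/69167 + 4319993953/2675856 = 544003650912767/185080931952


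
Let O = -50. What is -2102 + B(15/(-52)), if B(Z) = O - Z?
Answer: -111889/52 ≈ -2151.7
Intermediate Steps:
B(Z) = -50 - Z
-2102 + B(15/(-52)) = -2102 + (-50 - 15/(-52)) = -2102 + (-50 - 15*(-1)/52) = -2102 + (-50 - 1*(-15/52)) = -2102 + (-50 + 15/52) = -2102 - 2585/52 = -111889/52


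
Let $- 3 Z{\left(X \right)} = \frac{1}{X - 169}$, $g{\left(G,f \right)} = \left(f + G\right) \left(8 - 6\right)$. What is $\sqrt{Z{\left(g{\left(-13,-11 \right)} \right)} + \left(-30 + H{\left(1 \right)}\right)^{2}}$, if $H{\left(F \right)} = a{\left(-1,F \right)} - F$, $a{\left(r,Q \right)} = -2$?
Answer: $\frac{2 \sqrt{115379985}}{651} \approx 33.0$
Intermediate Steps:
$g{\left(G,f \right)} = 2 G + 2 f$ ($g{\left(G,f \right)} = \left(G + f\right) 2 = 2 G + 2 f$)
$Z{\left(X \right)} = - \frac{1}{3 \left(-169 + X\right)}$ ($Z{\left(X \right)} = - \frac{1}{3 \left(X - 169\right)} = - \frac{1}{3 \left(-169 + X\right)}$)
$H{\left(F \right)} = -2 - F$
$\sqrt{Z{\left(g{\left(-13,-11 \right)} \right)} + \left(-30 + H{\left(1 \right)}\right)^{2}} = \sqrt{- \frac{1}{-507 + 3 \left(2 \left(-13\right) + 2 \left(-11\right)\right)} + \left(-30 - 3\right)^{2}} = \sqrt{- \frac{1}{-507 + 3 \left(-26 - 22\right)} + \left(-30 - 3\right)^{2}} = \sqrt{- \frac{1}{-507 + 3 \left(-48\right)} + \left(-30 - 3\right)^{2}} = \sqrt{- \frac{1}{-507 - 144} + \left(-33\right)^{2}} = \sqrt{- \frac{1}{-651} + 1089} = \sqrt{\left(-1\right) \left(- \frac{1}{651}\right) + 1089} = \sqrt{\frac{1}{651} + 1089} = \sqrt{\frac{708940}{651}} = \frac{2 \sqrt{115379985}}{651}$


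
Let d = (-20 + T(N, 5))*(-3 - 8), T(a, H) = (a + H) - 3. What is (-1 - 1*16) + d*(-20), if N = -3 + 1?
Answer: -4417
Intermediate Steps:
N = -2
T(a, H) = -3 + H + a (T(a, H) = (H + a) - 3 = -3 + H + a)
d = 220 (d = (-20 + (-3 + 5 - 2))*(-3 - 8) = (-20 + 0)*(-11) = -20*(-11) = 220)
(-1 - 1*16) + d*(-20) = (-1 - 1*16) + 220*(-20) = (-1 - 16) - 4400 = -17 - 4400 = -4417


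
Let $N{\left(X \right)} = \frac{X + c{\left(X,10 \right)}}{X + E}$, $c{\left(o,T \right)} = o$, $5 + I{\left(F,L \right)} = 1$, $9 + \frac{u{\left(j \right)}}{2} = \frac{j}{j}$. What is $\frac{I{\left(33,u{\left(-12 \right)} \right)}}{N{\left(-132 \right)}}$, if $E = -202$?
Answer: $- \frac{167}{33} \approx -5.0606$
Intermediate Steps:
$u{\left(j \right)} = -16$ ($u{\left(j \right)} = -18 + 2 \frac{j}{j} = -18 + 2 \cdot 1 = -18 + 2 = -16$)
$I{\left(F,L \right)} = -4$ ($I{\left(F,L \right)} = -5 + 1 = -4$)
$N{\left(X \right)} = \frac{2 X}{-202 + X}$ ($N{\left(X \right)} = \frac{X + X}{X - 202} = \frac{2 X}{-202 + X}$)
$\frac{I{\left(33,u{\left(-12 \right)} \right)}}{N{\left(-132 \right)}} = - \frac{4}{2 \left(-132\right) \frac{1}{-202 - 132}} = - \frac{4}{2 \left(-132\right) \frac{1}{-334}} = - \frac{4}{2 \left(-132\right) \left(- \frac{1}{334}\right)} = - \frac{4}{\frac{132}{167}} = \left(-4\right) \frac{167}{132} = - \frac{167}{33}$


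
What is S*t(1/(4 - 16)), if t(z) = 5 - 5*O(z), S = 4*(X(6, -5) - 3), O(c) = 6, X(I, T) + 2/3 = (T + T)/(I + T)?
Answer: 4100/3 ≈ 1366.7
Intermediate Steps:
X(I, T) = -2/3 + 2*T/(I + T) (X(I, T) = -2/3 + (T + T)/(I + T) = -2/3 + (2*T)/(I + T) = -2/3 + 2*T/(I + T))
S = -164/3 (S = 4*(2*(-1*6 + 2*(-5))/(3*(6 - 5)) - 3) = 4*((2/3)*(-6 - 10)/1 - 3) = 4*((2/3)*1*(-16) - 3) = 4*(-32/3 - 3) = 4*(-41/3) = -164/3 ≈ -54.667)
t(z) = -25 (t(z) = 5 - 5*6 = 5 - 30 = -25)
S*t(1/(4 - 16)) = -164/3*(-25) = 4100/3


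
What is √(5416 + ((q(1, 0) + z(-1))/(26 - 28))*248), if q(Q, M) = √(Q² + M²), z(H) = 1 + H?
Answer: 42*√3 ≈ 72.746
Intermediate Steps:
q(Q, M) = √(M² + Q²)
√(5416 + ((q(1, 0) + z(-1))/(26 - 28))*248) = √(5416 + ((√(0² + 1²) + (1 - 1))/(26 - 28))*248) = √(5416 + ((√(0 + 1) + 0)/(-2))*248) = √(5416 + ((√1 + 0)*(-½))*248) = √(5416 + ((1 + 0)*(-½))*248) = √(5416 + (1*(-½))*248) = √(5416 - ½*248) = √(5416 - 124) = √5292 = 42*√3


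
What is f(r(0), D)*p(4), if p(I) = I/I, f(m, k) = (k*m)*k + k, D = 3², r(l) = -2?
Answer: -153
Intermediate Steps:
D = 9
f(m, k) = k + m*k² (f(m, k) = m*k² + k = k + m*k²)
p(I) = 1
f(r(0), D)*p(4) = (9*(1 + 9*(-2)))*1 = (9*(1 - 18))*1 = (9*(-17))*1 = -153*1 = -153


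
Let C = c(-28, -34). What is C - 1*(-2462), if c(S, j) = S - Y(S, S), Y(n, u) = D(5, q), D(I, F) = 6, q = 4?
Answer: 2428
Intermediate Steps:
Y(n, u) = 6
c(S, j) = -6 + S (c(S, j) = S - 1*6 = S - 6 = -6 + S)
C = -34 (C = -6 - 28 = -34)
C - 1*(-2462) = -34 - 1*(-2462) = -34 + 2462 = 2428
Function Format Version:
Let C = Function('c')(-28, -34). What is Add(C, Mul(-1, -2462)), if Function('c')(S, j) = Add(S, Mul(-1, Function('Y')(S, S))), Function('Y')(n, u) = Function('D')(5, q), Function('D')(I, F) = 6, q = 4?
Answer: 2428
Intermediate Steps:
Function('Y')(n, u) = 6
Function('c')(S, j) = Add(-6, S) (Function('c')(S, j) = Add(S, Mul(-1, 6)) = Add(S, -6) = Add(-6, S))
C = -34 (C = Add(-6, -28) = -34)
Add(C, Mul(-1, -2462)) = Add(-34, Mul(-1, -2462)) = Add(-34, 2462) = 2428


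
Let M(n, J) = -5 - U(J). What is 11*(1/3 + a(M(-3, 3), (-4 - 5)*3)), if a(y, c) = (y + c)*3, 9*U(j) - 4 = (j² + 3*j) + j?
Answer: -1144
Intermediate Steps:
U(j) = 4/9 + j²/9 + 4*j/9 (U(j) = 4/9 + ((j² + 3*j) + j)/9 = 4/9 + (j² + 4*j)/9 = 4/9 + (j²/9 + 4*j/9) = 4/9 + j²/9 + 4*j/9)
M(n, J) = -49/9 - 4*J/9 - J²/9 (M(n, J) = -5 - (4/9 + J²/9 + 4*J/9) = -5 + (-4/9 - 4*J/9 - J²/9) = -49/9 - 4*J/9 - J²/9)
a(y, c) = 3*c + 3*y (a(y, c) = (c + y)*3 = 3*c + 3*y)
11*(1/3 + a(M(-3, 3), (-4 - 5)*3)) = 11*(1/3 + (3*((-4 - 5)*3) + 3*(-49/9 - 4/9*3 - ⅑*3²))) = 11*(⅓ + (3*(-9*3) + 3*(-49/9 - 4/3 - ⅑*9))) = 11*(⅓ + (3*(-27) + 3*(-49/9 - 4/3 - 1))) = 11*(⅓ + (-81 + 3*(-70/9))) = 11*(⅓ + (-81 - 70/3)) = 11*(⅓ - 313/3) = 11*(-104) = -1144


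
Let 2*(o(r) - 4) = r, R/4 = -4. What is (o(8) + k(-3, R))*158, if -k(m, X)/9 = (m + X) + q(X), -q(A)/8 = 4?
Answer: 73786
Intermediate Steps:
R = -16 (R = 4*(-4) = -16)
q(A) = -32 (q(A) = -8*4 = -32)
k(m, X) = 288 - 9*X - 9*m (k(m, X) = -9*((m + X) - 32) = -9*((X + m) - 32) = -9*(-32 + X + m) = 288 - 9*X - 9*m)
o(r) = 4 + r/2
(o(8) + k(-3, R))*158 = ((4 + (½)*8) + (288 - 9*(-16) - 9*(-3)))*158 = ((4 + 4) + (288 + 144 + 27))*158 = (8 + 459)*158 = 467*158 = 73786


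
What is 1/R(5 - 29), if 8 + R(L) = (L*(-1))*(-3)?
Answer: -1/80 ≈ -0.012500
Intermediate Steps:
R(L) = -8 + 3*L (R(L) = -8 + (L*(-1))*(-3) = -8 - L*(-3) = -8 + 3*L)
1/R(5 - 29) = 1/(-8 + 3*(5 - 29)) = 1/(-8 + 3*(-24)) = 1/(-8 - 72) = 1/(-80) = -1/80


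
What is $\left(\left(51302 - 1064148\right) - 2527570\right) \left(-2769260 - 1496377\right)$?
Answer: $15102129484992$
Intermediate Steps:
$\left(\left(51302 - 1064148\right) - 2527570\right) \left(-2769260 - 1496377\right) = \left(\left(51302 - 1064148\right) - 2527570\right) \left(-4265637\right) = \left(-1012846 - 2527570\right) \left(-4265637\right) = \left(-3540416\right) \left(-4265637\right) = 15102129484992$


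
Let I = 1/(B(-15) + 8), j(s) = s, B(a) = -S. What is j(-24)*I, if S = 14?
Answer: 4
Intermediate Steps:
B(a) = -14 (B(a) = -1*14 = -14)
I = -⅙ (I = 1/(-14 + 8) = 1/(-6) = -⅙ ≈ -0.16667)
j(-24)*I = -24*(-⅙) = 4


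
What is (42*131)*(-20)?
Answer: -110040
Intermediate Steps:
(42*131)*(-20) = 5502*(-20) = -110040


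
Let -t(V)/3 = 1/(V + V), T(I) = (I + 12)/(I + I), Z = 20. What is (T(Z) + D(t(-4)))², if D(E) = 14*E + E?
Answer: 66049/1600 ≈ 41.281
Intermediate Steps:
T(I) = (12 + I)/(2*I) (T(I) = (12 + I)/((2*I)) = (12 + I)*(1/(2*I)) = (12 + I)/(2*I))
t(V) = -3/(2*V) (t(V) = -3/(V + V) = -3*1/(2*V) = -3/(2*V))
D(E) = 15*E
(T(Z) + D(t(-4)))² = ((½)*(12 + 20)/20 + 15*(-3/2/(-4)))² = ((½)*(1/20)*32 + 15*(-3/2*(-¼)))² = (⅘ + 15*(3/8))² = (⅘ + 45/8)² = (257/40)² = 66049/1600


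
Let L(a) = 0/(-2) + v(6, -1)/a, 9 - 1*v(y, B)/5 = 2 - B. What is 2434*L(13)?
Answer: 73020/13 ≈ 5616.9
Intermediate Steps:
v(y, B) = 35 + 5*B (v(y, B) = 45 - 5*(2 - B) = 45 + (-10 + 5*B) = 35 + 5*B)
L(a) = 30/a (L(a) = 0/(-2) + (35 + 5*(-1))/a = 0*(-½) + (35 - 5)/a = 0 + 30/a = 30/a)
2434*L(13) = 2434*(30/13) = 73020/13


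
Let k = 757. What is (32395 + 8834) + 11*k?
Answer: 49556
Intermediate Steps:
(32395 + 8834) + 11*k = (32395 + 8834) + 11*757 = 41229 + 8327 = 49556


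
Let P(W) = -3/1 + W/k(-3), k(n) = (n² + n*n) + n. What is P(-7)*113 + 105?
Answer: -4301/15 ≈ -286.73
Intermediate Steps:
k(n) = n + 2*n² (k(n) = (n² + n²) + n = 2*n² + n = n + 2*n²)
P(W) = -3 + W/15 (P(W) = -3/1 + W/((-3*(1 + 2*(-3)))) = -3*1 + W/((-3*(1 - 6))) = -3 + W/((-3*(-5))) = -3 + W/15)
P(-7)*113 + 105 = (-3 + (1/15)*(-7))*113 + 105 = (-3 - 7/15)*113 + 105 = -52/15*113 + 105 = -5876/15 + 105 = -4301/15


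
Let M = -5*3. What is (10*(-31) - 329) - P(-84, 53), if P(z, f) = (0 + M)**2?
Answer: -864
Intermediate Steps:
M = -15
P(z, f) = 225 (P(z, f) = (0 - 15)**2 = (-15)**2 = 225)
(10*(-31) - 329) - P(-84, 53) = (10*(-31) - 329) - 1*225 = (-310 - 329) - 225 = -639 - 225 = -864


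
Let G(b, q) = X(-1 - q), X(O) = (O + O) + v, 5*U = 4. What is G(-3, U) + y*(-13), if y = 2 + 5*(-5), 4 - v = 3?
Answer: 1482/5 ≈ 296.40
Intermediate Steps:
U = ⅘ (U = (⅕)*4 = ⅘ ≈ 0.80000)
v = 1 (v = 4 - 1*3 = 4 - 3 = 1)
X(O) = 1 + 2*O (X(O) = (O + O) + 1 = 2*O + 1 = 1 + 2*O)
G(b, q) = -1 - 2*q (G(b, q) = 1 + 2*(-1 - q) = 1 + (-2 - 2*q) = -1 - 2*q)
y = -23 (y = 2 - 25 = -23)
G(-3, U) + y*(-13) = (-1 - 2*⅘) - 23*(-13) = (-1 - 8/5) + 299 = -13/5 + 299 = 1482/5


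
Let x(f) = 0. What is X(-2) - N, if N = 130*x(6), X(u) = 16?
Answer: 16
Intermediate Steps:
N = 0 (N = 130*0 = 0)
X(-2) - N = 16 - 1*0 = 16 + 0 = 16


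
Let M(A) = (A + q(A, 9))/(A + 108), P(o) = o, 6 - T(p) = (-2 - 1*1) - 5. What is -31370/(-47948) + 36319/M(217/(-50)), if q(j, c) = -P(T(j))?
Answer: -4512884389053/21984158 ≈ -2.0528e+5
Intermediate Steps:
T(p) = 14 (T(p) = 6 - ((-2 - 1*1) - 5) = 6 - ((-2 - 1) - 5) = 6 - (-3 - 5) = 6 - 1*(-8) = 6 + 8 = 14)
q(j, c) = -14 (q(j, c) = -1*14 = -14)
M(A) = (-14 + A)/(108 + A) (M(A) = (A - 14)/(A + 108) = (-14 + A)/(108 + A))
-31370/(-47948) + 36319/M(217/(-50)) = -31370/(-47948) + 36319/(((-14 + 217/(-50))/(108 + 217/(-50)))) = -31370*(-1/47948) + 36319/(((-14 + 217*(-1/50))/(108 + 217*(-1/50)))) = 15685/23974 + 36319/(((-14 - 217/50)/(108 - 217/50))) = 15685/23974 + 36319/((-917/50/(5183/50))) = 15685/23974 + 36319/(((50/5183)*(-917/50))) = 15685/23974 + 36319/(-917/5183) = 15685/23974 + 36319*(-5183/917) = 15685/23974 - 188241377/917 = -4512884389053/21984158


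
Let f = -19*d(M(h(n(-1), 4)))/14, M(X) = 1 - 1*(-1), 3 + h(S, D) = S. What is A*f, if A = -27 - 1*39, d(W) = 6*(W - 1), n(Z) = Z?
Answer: 3762/7 ≈ 537.43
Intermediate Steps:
h(S, D) = -3 + S
M(X) = 2 (M(X) = 1 + 1 = 2)
d(W) = -6 + 6*W (d(W) = 6*(-1 + W) = -6 + 6*W)
A = -66 (A = -27 - 39 = -66)
f = -57/7 (f = -19*(-6 + 6*2)/14 = -19*(-6 + 12)/14 = -114/14 = -19*3/7 = -57/7 ≈ -8.1429)
A*f = -66*(-57/7) = 3762/7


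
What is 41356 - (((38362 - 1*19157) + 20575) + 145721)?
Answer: -144145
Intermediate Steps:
41356 - (((38362 - 1*19157) + 20575) + 145721) = 41356 - (((38362 - 19157) + 20575) + 145721) = 41356 - ((19205 + 20575) + 145721) = 41356 - (39780 + 145721) = 41356 - 1*185501 = 41356 - 185501 = -144145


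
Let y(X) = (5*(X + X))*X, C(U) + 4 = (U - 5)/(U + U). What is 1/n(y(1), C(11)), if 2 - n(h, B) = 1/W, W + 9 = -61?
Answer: 70/141 ≈ 0.49645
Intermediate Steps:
C(U) = -4 + (-5 + U)/(2*U) (C(U) = -4 + (U - 5)/(U + U) = -4 + (-5 + U)/((2*U)) = -4 + (-5 + U)*(1/(2*U)) = -4 + (-5 + U)/(2*U))
W = -70 (W = -9 - 61 = -70)
y(X) = 10*X² (y(X) = (5*(2*X))*X = (10*X)*X = 10*X²)
n(h, B) = 141/70 (n(h, B) = 2 - 1/(-70) = 2 - 1*(-1/70) = 2 + 1/70 = 141/70)
1/n(y(1), C(11)) = 1/(141/70) = 70/141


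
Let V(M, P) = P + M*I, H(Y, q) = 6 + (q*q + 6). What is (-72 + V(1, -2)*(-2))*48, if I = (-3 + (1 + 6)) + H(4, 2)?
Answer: -5184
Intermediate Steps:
H(Y, q) = 12 + q² (H(Y, q) = 6 + (q² + 6) = 6 + (6 + q²) = 12 + q²)
I = 20 (I = (-3 + (1 + 6)) + (12 + 2²) = (-3 + 7) + (12 + 4) = 4 + 16 = 20)
V(M, P) = P + 20*M (V(M, P) = P + M*20 = P + 20*M)
(-72 + V(1, -2)*(-2))*48 = (-72 + (-2 + 20*1)*(-2))*48 = (-72 + (-2 + 20)*(-2))*48 = (-72 + 18*(-2))*48 = (-72 - 36)*48 = -108*48 = -5184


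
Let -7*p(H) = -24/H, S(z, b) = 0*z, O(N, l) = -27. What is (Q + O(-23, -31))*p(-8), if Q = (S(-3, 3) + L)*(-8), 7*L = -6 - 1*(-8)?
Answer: 615/49 ≈ 12.551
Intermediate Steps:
S(z, b) = 0
L = 2/7 (L = (-6 - 1*(-8))/7 = (-6 + 8)/7 = (⅐)*2 = 2/7 ≈ 0.28571)
p(H) = 24/(7*H) (p(H) = -(-24)/(7*H) = 24/(7*H))
Q = -16/7 (Q = (0 + 2/7)*(-8) = (2/7)*(-8) = -16/7 ≈ -2.2857)
(Q + O(-23, -31))*p(-8) = (-16/7 - 27)*((24/7)/(-8)) = -4920*(-1)/(49*8) = -205/7*(-3/7) = 615/49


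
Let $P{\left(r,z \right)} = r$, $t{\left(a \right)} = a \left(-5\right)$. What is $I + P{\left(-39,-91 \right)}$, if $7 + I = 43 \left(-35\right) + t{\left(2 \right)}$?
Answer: $-1561$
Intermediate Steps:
$t{\left(a \right)} = - 5 a$
$I = -1522$ ($I = -7 + \left(43 \left(-35\right) - 10\right) = -7 - 1515 = -1522$)
$I + P{\left(-39,-91 \right)} = -1522 - 39 = -1561$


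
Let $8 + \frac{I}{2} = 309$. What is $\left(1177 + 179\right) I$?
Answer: $816312$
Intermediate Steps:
$I = 602$ ($I = -16 + 2 \cdot 309 = -16 + 618 = 602$)
$\left(1177 + 179\right) I = \left(1177 + 179\right) 602 = 1356 \cdot 602 = 816312$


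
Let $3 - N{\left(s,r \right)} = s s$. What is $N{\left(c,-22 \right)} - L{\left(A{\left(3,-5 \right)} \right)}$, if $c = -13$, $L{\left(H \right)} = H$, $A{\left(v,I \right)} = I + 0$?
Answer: $-161$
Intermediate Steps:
$A{\left(v,I \right)} = I$
$N{\left(s,r \right)} = 3 - s^{2}$ ($N{\left(s,r \right)} = 3 - s s = 3 - s^{2}$)
$N{\left(c,-22 \right)} - L{\left(A{\left(3,-5 \right)} \right)} = \left(3 - \left(-13\right)^{2}\right) - -5 = \left(3 - 169\right) + 5 = -166 + 5 = -161$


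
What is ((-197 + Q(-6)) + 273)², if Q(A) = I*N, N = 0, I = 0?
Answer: 5776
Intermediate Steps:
Q(A) = 0 (Q(A) = 0*0 = 0)
((-197 + Q(-6)) + 273)² = ((-197 + 0) + 273)² = (-197 + 273)² = 76² = 5776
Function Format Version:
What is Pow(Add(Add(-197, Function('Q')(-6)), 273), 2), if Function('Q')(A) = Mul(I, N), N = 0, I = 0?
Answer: 5776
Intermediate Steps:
Function('Q')(A) = 0 (Function('Q')(A) = Mul(0, 0) = 0)
Pow(Add(Add(-197, Function('Q')(-6)), 273), 2) = Pow(Add(Add(-197, 0), 273), 2) = Pow(Add(-197, 273), 2) = Pow(76, 2) = 5776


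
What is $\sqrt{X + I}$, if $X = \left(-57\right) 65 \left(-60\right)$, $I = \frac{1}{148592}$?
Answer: $\frac{\sqrt{306768198868487}}{37148} \approx 471.49$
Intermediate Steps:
$I = \frac{1}{148592} \approx 6.7298 \cdot 10^{-6}$
$X = 222300$ ($X = \left(-3705\right) \left(-60\right) = 222300$)
$\sqrt{X + I} = \sqrt{222300 + \frac{1}{148592}} = \sqrt{\frac{33032001601}{148592}} = \frac{\sqrt{306768198868487}}{37148}$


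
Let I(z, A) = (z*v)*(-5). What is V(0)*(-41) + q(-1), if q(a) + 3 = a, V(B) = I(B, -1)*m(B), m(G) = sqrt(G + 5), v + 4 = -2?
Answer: -4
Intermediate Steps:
v = -6 (v = -4 - 2 = -6)
I(z, A) = 30*z (I(z, A) = (z*(-6))*(-5) = -6*z*(-5) = 30*z)
m(G) = sqrt(5 + G)
V(B) = 30*B*sqrt(5 + B) (V(B) = (30*B)*sqrt(5 + B) = 30*B*sqrt(5 + B))
q(a) = -3 + a
V(0)*(-41) + q(-1) = (30*0*sqrt(5 + 0))*(-41) + (-3 - 1) = (30*0*sqrt(5))*(-41) - 4 = 0*(-41) - 4 = 0 - 4 = -4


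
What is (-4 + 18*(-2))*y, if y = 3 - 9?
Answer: 240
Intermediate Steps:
y = -6
(-4 + 18*(-2))*y = (-4 + 18*(-2))*(-6) = (-4 - 36)*(-6) = -40*(-6) = 240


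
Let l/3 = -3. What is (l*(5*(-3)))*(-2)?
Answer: -270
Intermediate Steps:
l = -9 (l = 3*(-3) = -9)
(l*(5*(-3)))*(-2) = -45*(-3)*(-2) = -9*(-15)*(-2) = 135*(-2) = -270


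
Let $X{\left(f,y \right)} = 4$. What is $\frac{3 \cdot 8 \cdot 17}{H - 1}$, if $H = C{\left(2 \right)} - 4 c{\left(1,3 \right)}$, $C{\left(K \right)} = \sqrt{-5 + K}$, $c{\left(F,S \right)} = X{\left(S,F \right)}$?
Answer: $- \frac{1734}{73} - \frac{102 i \sqrt{3}}{73} \approx -23.753 - 2.4201 i$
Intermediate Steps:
$c{\left(F,S \right)} = 4$
$H = -16 + i \sqrt{3}$ ($H = \sqrt{-5 + 2} - 16 = \sqrt{-3} - 16 = i \sqrt{3} - 16 = -16 + i \sqrt{3} \approx -16.0 + 1.732 i$)
$\frac{3 \cdot 8 \cdot 17}{H - 1} = \frac{3 \cdot 8 \cdot 17}{\left(-16 + i \sqrt{3}\right) - 1} = \frac{24 \cdot 17}{-17 + i \sqrt{3}} = \frac{408}{-17 + i \sqrt{3}}$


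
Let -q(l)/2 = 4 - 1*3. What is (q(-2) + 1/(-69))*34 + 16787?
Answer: 1153577/69 ≈ 16719.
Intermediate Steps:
q(l) = -2 (q(l) = -2*(4 - 1*3) = -2*(4 - 3) = -2*1 = -2)
(q(-2) + 1/(-69))*34 + 16787 = (-2 + 1/(-69))*34 + 16787 = (-2 - 1/69)*34 + 16787 = -139/69*34 + 16787 = -4726/69 + 16787 = 1153577/69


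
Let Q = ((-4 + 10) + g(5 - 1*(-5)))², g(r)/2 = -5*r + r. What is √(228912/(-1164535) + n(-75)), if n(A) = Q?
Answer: 2*√1856491433953045/1164535 ≈ 73.999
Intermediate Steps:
g(r) = -8*r (g(r) = 2*(-5*r + r) = 2*(-4*r) = -8*r)
Q = 5476 (Q = ((-4 + 10) - 8*(5 - 1*(-5)))² = (6 - 8*(5 + 5))² = (6 - 8*10)² = (6 - 80)² = (-74)² = 5476)
n(A) = 5476
√(228912/(-1164535) + n(-75)) = √(228912/(-1164535) + 5476) = √(228912*(-1/1164535) + 5476) = √(-228912/1164535 + 5476) = √(6376764748/1164535) = 2*√1856491433953045/1164535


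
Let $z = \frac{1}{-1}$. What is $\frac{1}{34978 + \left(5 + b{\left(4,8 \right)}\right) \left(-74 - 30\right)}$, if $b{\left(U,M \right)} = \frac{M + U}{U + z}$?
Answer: $\frac{1}{34042} \approx 2.9375 \cdot 10^{-5}$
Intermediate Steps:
$z = -1$
$b{\left(U,M \right)} = \frac{M + U}{-1 + U}$ ($b{\left(U,M \right)} = \frac{M + U}{U - 1} = \frac{M + U}{-1 + U}$)
$\frac{1}{34978 + \left(5 + b{\left(4,8 \right)}\right) \left(-74 - 30\right)} = \frac{1}{34978 + \left(5 + \frac{8 + 4}{-1 + 4}\right) \left(-74 - 30\right)} = \frac{1}{34978 + \left(5 + \frac{1}{3} \cdot 12\right) \left(-74 - 30\right)} = \frac{1}{34978 + \left(5 + \frac{1}{3} \cdot 12\right) \left(-104\right)} = \frac{1}{34978 + \left(5 + 4\right) \left(-104\right)} = \frac{1}{34978 + 9 \left(-104\right)} = \frac{1}{34978 - 936} = \frac{1}{34042}$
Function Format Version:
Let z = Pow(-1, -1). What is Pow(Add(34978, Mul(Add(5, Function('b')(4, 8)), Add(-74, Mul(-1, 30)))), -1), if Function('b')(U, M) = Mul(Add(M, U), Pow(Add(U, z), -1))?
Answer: Rational(1, 34042) ≈ 2.9375e-5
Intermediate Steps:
z = -1
Function('b')(U, M) = Mul(Pow(Add(-1, U), -1), Add(M, U)) (Function('b')(U, M) = Mul(Add(M, U), Pow(Add(U, -1), -1)) = Mul(Add(M, U), Pow(Add(-1, U), -1)) = Mul(Pow(Add(-1, U), -1), Add(M, U)))
Pow(Add(34978, Mul(Add(5, Function('b')(4, 8)), Add(-74, Mul(-1, 30)))), -1) = Pow(Add(34978, Mul(Add(5, Mul(Pow(Add(-1, 4), -1), Add(8, 4))), Add(-74, Mul(-1, 30)))), -1) = Pow(Add(34978, Mul(Add(5, Mul(Pow(3, -1), 12)), Add(-74, -30))), -1) = Pow(Add(34978, Mul(Add(5, Mul(Rational(1, 3), 12)), -104)), -1) = Pow(Add(34978, Mul(Add(5, 4), -104)), -1) = Pow(Add(34978, Mul(9, -104)), -1) = Pow(Add(34978, -936), -1) = Pow(34042, -1) = Rational(1, 34042)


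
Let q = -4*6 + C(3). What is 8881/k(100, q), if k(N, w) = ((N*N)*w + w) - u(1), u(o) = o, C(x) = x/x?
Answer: -8881/230024 ≈ -0.038609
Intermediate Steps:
C(x) = 1
q = -23 (q = -4*6 + 1 = -24 + 1 = -23)
k(N, w) = -1 + w + w*N**2 (k(N, w) = ((N*N)*w + w) - 1*1 = (N**2*w + w) - 1 = (w*N**2 + w) - 1 = (w + w*N**2) - 1 = -1 + w + w*N**2)
8881/k(100, q) = 8881/(-1 - 23 - 23*100**2) = 8881/(-1 - 23 - 23*10000) = 8881/(-1 - 23 - 230000) = 8881/(-230024) = 8881*(-1/230024) = -8881/230024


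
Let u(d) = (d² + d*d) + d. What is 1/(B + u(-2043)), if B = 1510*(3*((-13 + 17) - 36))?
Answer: 1/8200695 ≈ 1.2194e-7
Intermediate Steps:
u(d) = d + 2*d² (u(d) = (d² + d²) + d = 2*d² + d = d + 2*d²)
B = -144960 (B = 1510*(3*(4 - 36)) = 1510*(3*(-32)) = 1510*(-96) = -144960)
1/(B + u(-2043)) = 1/(-144960 - 2043*(1 + 2*(-2043))) = 1/(-144960 - 2043*(1 - 4086)) = 1/(-144960 - 2043*(-4085)) = 1/(-144960 + 8345655) = 1/8200695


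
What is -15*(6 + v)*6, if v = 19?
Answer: -2250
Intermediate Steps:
-15*(6 + v)*6 = -15*(6 + 19)*6 = -15*25*6 = -375*6 = -2250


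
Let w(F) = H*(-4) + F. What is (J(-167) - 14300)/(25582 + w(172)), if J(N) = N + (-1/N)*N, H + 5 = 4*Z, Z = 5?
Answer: -7234/12847 ≈ -0.56309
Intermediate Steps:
H = 15 (H = -5 + 4*5 = -5 + 20 = 15)
J(N) = -1 + N (J(N) = N - 1 = -1 + N)
w(F) = -60 + F (w(F) = 15*(-4) + F = -60 + F)
(J(-167) - 14300)/(25582 + w(172)) = ((-1 - 167) - 14300)/(25582 + (-60 + 172)) = (-168 - 14300)/(25582 + 112) = -14468/25694 = -14468*1/25694 = -7234/12847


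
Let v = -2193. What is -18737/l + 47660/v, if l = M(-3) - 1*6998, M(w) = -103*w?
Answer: -277707499/14668977 ≈ -18.932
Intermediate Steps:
l = -6689 (l = -103*(-3) - 1*6998 = 309 - 6998 = -6689)
-18737/l + 47660/v = -18737/(-6689) + 47660/(-2193) = -18737*(-1/6689) + 47660*(-1/2193) = 18737/6689 - 47660/2193 = -277707499/14668977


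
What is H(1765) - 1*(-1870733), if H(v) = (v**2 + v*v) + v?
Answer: 8102948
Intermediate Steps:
H(v) = v + 2*v**2 (H(v) = (v**2 + v**2) + v = 2*v**2 + v = v + 2*v**2)
H(1765) - 1*(-1870733) = 1765*(1 + 2*1765) - 1*(-1870733) = 1765*(1 + 3530) + 1870733 = 1765*3531 + 1870733 = 6232215 + 1870733 = 8102948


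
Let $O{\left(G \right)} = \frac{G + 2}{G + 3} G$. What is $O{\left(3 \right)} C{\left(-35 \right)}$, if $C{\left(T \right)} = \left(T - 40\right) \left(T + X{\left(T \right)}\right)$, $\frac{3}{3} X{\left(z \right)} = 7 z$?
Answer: $52500$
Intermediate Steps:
$X{\left(z \right)} = 7 z$
$C{\left(T \right)} = 8 T \left(-40 + T\right)$ ($C{\left(T \right)} = \left(T - 40\right) \left(T + 7 T\right) = \left(-40 + T\right) 8 T = 8 T \left(-40 + T\right)$)
$O{\left(G \right)} = \frac{G \left(2 + G\right)}{3 + G}$ ($O{\left(G \right)} = \frac{2 + G}{3 + G} G = \frac{G \left(2 + G\right)}{3 + G}$)
$O{\left(3 \right)} C{\left(-35 \right)} = \frac{3 \left(2 + 3\right)}{3 + 3} \cdot 8 \left(-35\right) \left(-40 - 35\right) = 3 \cdot \frac{1}{6} \cdot 5 \cdot 8 \left(-35\right) \left(-75\right) = 3 \cdot \frac{1}{6} \cdot 5 \cdot 21000 = \frac{5}{2} \cdot 21000 = 52500$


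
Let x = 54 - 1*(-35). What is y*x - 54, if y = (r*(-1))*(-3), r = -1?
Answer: -321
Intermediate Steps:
x = 89 (x = 54 + 35 = 89)
y = -3 (y = -1*(-1)*(-3) = 1*(-3) = -3)
y*x - 54 = -3*89 - 54 = -267 - 54 = -321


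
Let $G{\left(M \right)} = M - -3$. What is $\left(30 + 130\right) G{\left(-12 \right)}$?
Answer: $-1440$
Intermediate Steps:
$G{\left(M \right)} = 3 + M$ ($G{\left(M \right)} = M + 3 = 3 + M$)
$\left(30 + 130\right) G{\left(-12 \right)} = \left(30 + 130\right) \left(3 - 12\right) = 160 \left(-9\right) = -1440$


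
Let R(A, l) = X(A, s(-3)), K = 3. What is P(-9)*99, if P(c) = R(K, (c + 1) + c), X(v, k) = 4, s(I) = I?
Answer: 396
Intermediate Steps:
R(A, l) = 4
P(c) = 4
P(-9)*99 = 4*99 = 396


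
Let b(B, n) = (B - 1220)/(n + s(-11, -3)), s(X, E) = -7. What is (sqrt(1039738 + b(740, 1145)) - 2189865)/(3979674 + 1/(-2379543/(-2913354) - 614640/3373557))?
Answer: -505847463542060545/919284428841418656 + 692984449099*sqrt(336626478058)/1569218520032301645792 ≈ -0.55001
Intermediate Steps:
b(B, n) = (-1220 + B)/(-7 + n) (b(B, n) = (B - 1220)/(n - 7) = (-1220 + B)/(-7 + n))
(sqrt(1039738 + b(740, 1145)) - 2189865)/(3979674 + 1/(-2379543/(-2913354) - 614640/3373557)) = (sqrt(1039738 + (-1220 + 740)/(-7 + 1145)) - 2189865)/(3979674 + 1/(-2379543/(-2913354) - 614640/3373557)) = (sqrt(1039738 - 480/1138) - 2189865)/(3979674 + 1/(-2379543*(-1/2913354) - 614640*1/3373557)) = (sqrt(1039738 + (1/1138)*(-480)) - 2189865)/(3979674 + 1/(793181/971118 - 204880/1124519)) = (sqrt(1039738 - 240/569) - 2189865)/(3979674 + 1/(692984449099/1092040642242)) = (sqrt(591610682/569) - 2189865)/(3979674 + 1092040642242/692984449099) = (sqrt(336626478058)/569 - 2189865)/(2757853286524255968/692984449099) = (-2189865 + sqrt(336626478058)/569)*(692984449099/2757853286524255968) = -505847463542060545/919284428841418656 + 692984449099*sqrt(336626478058)/1569218520032301645792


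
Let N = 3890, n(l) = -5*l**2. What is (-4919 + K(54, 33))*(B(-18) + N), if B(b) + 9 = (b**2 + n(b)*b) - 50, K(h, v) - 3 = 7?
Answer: -163543335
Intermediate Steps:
K(h, v) = 10 (K(h, v) = 3 + 7 = 10)
B(b) = -59 + b**2 - 5*b**3 (B(b) = -9 + ((b**2 + (-5*b**2)*b) - 50) = -9 + ((b**2 - 5*b**3) - 50) = -9 + (-50 + b**2 - 5*b**3) = -59 + b**2 - 5*b**3)
(-4919 + K(54, 33))*(B(-18) + N) = (-4919 + 10)*((-59 + (-18)**2 - 5*(-18)**3) + 3890) = -4909*((-59 + 324 - 5*(-5832)) + 3890) = -4909*((-59 + 324 + 29160) + 3890) = -4909*(29425 + 3890) = -4909*33315 = -163543335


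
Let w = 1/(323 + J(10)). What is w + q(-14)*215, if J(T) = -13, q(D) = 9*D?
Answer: -8397899/310 ≈ -27090.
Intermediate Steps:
w = 1/310 (w = 1/(323 - 13) = 1/310 ≈ 0.0032258)
w + q(-14)*215 = 1/310 + (9*(-14))*215 = 1/310 - 126*215 = 1/310 - 27090 = -8397899/310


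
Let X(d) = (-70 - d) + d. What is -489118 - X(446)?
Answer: -489048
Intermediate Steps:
X(d) = -70
-489118 - X(446) = -489118 - 1*(-70) = -489118 + 70 = -489048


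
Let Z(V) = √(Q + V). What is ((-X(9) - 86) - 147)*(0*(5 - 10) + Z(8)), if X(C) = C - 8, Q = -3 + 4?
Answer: -702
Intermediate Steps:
Q = 1
X(C) = -8 + C
Z(V) = √(1 + V)
((-X(9) - 86) - 147)*(0*(5 - 10) + Z(8)) = ((-(-8 + 9) - 86) - 147)*(0*(5 - 10) + √(1 + 8)) = ((-1*1 - 86) - 147)*(0*(-5) + √9) = ((-1 - 86) - 147)*(0 + 3) = (-87 - 147)*3 = -234*3 = -702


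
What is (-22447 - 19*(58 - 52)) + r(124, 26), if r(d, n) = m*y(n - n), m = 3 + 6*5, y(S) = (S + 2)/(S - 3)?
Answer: -22583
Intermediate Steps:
y(S) = (2 + S)/(-3 + S)
m = 33 (m = 3 + 30 = 33)
r(d, n) = -22 (r(d, n) = 33*((2 + (n - n))/(-3 + (n - n))) = 33*((2 + 0)/(-3 + 0)) = 33*(2/(-3)) = 33*(-1/3*2) = 33*(-2/3) = -22)
(-22447 - 19*(58 - 52)) + r(124, 26) = (-22447 - 19*(58 - 52)) - 22 = (-22447 - 19*6) - 22 = (-22447 - 114) - 22 = -22561 - 22 = -22583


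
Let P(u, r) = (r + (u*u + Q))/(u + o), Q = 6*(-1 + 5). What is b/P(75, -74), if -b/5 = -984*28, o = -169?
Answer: -2589888/1115 ≈ -2322.8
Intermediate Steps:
b = 137760 (b = -(-4920)*28 = -5*(-27552) = 137760)
Q = 24 (Q = 6*4 = 24)
P(u, r) = (24 + r + u²)/(-169 + u) (P(u, r) = (r + (u*u + 24))/(u - 169) = (r + (u² + 24))/(-169 + u) = (r + (24 + u²))/(-169 + u) = (24 + r + u²)/(-169 + u))
b/P(75, -74) = 137760/(((24 - 74 + 75²)/(-169 + 75))) = 137760/(((24 - 74 + 5625)/(-94))) = 137760/((-1/94*5575)) = 137760/(-5575/94) = 137760*(-94/5575) = -2589888/1115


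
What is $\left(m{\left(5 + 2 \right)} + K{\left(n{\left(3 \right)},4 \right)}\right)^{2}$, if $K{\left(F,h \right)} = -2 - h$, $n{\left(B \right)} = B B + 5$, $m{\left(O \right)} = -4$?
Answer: $100$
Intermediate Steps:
$n{\left(B \right)} = 5 + B^{2}$ ($n{\left(B \right)} = B^{2} + 5 = 5 + B^{2}$)
$\left(m{\left(5 + 2 \right)} + K{\left(n{\left(3 \right)},4 \right)}\right)^{2} = \left(-4 - 6\right)^{2} = \left(-10\right)^{2} = 100$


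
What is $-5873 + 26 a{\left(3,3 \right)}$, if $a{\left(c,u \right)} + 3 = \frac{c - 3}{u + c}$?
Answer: $-5951$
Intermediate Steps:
$a{\left(c,u \right)} = -3 + \frac{-3 + c}{c + u}$ ($a{\left(c,u \right)} = -3 + \frac{c - 3}{u + c} = -3 + \frac{-3 + c}{c + u}$)
$-5873 + 26 a{\left(3,3 \right)} = -5873 + 26 \frac{-3 - 9 - 6}{3 + 3} = -5873 + 26 \frac{-3 - 9 - 6}{6} = -5873 + 26 \cdot \frac{1}{6} \left(-18\right) = -5873 + 26 \left(-3\right) = -5873 - 78 = -5951$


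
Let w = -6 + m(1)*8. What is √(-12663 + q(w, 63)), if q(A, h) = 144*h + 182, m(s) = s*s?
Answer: I*√3409 ≈ 58.387*I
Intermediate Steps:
m(s) = s²
w = 2 (w = -6 + 1²*8 = -6 + 1*8 = -6 + 8 = 2)
q(A, h) = 182 + 144*h
√(-12663 + q(w, 63)) = √(-12663 + (182 + 144*63)) = √(-12663 + (182 + 9072)) = √(-12663 + 9254) = √(-3409) = I*√3409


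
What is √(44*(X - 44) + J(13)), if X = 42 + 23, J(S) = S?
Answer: √937 ≈ 30.610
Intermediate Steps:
X = 65
√(44*(X - 44) + J(13)) = √(44*(65 - 44) + 13) = √(44*21 + 13) = √(924 + 13) = √937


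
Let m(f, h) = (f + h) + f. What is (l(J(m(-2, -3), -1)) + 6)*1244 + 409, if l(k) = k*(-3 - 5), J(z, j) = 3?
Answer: -21983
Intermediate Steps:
m(f, h) = h + 2*f
l(k) = -8*k (l(k) = k*(-8) = -8*k)
(l(J(m(-2, -3), -1)) + 6)*1244 + 409 = (-8*3 + 6)*1244 + 409 = (-24 + 6)*1244 + 409 = -18*1244 + 409 = -22392 + 409 = -21983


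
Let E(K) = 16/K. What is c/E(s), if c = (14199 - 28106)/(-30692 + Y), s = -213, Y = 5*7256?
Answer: 2962191/89408 ≈ 33.131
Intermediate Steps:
Y = 36280
c = -13907/5588 (c = (14199 - 28106)/(-30692 + 36280) = -13907/5588 ≈ -2.4887)
c/E(s) = -13907/(5588*(16/(-213))) = -13907/(5588*(16*(-1/213))) = -13907/(5588*(-16/213)) = -13907/5588*(-213/16) = 2962191/89408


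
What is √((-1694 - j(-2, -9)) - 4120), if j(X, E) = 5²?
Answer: I*√5839 ≈ 76.413*I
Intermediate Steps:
j(X, E) = 25
√((-1694 - j(-2, -9)) - 4120) = √((-1694 - 1*25) - 4120) = √((-1694 - 25) - 4120) = √(-1719 - 4120) = √(-5839) = I*√5839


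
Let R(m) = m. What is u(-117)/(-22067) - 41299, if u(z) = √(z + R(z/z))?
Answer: -41299 - 2*I*√29/22067 ≈ -41299.0 - 0.00048807*I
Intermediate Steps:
u(z) = √(1 + z) (u(z) = √(z + z/z) = √(z + 1) = √(1 + z))
u(-117)/(-22067) - 41299 = √(1 - 117)/(-22067) - 41299 = √(-116)*(-1/22067) - 41299 = (2*I*√29)*(-1/22067) - 41299 = -2*I*√29/22067 - 41299 = -41299 - 2*I*√29/22067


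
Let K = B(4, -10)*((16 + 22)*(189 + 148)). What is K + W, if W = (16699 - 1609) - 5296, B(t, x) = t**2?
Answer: 214690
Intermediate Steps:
K = 204896 (K = 4**2*((16 + 22)*(189 + 148)) = 16*(38*337) = 16*12806 = 204896)
W = 9794 (W = 15090 - 5296 = 9794)
K + W = 204896 + 9794 = 214690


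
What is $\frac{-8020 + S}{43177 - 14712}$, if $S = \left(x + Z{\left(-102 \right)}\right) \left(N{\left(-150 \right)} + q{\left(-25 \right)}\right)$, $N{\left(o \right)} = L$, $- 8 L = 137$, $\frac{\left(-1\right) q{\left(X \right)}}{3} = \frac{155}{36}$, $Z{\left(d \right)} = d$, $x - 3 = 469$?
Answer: $- \frac{45925}{68316} \approx -0.67224$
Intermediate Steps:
$x = 472$ ($x = 3 + 469 = 472$)
$q{\left(X \right)} = - \frac{155}{12}$ ($q{\left(X \right)} = - 3 \cdot \frac{155}{36} = - 3 \cdot 155 \cdot \frac{1}{36} = \left(-3\right) \frac{155}{36} = - \frac{155}{12}$)
$L = - \frac{137}{8}$ ($L = \left(- \frac{1}{8}\right) 137 = - \frac{137}{8} \approx -17.125$)
$N{\left(o \right)} = - \frac{137}{8}$
$S = - \frac{133385}{12}$ ($S = \left(472 - 102\right) \left(- \frac{137}{8} - \frac{155}{12}\right) = 370 \left(- \frac{721}{24}\right) = - \frac{133385}{12} \approx -11115.0$)
$\frac{-8020 + S}{43177 - 14712} = \frac{-8020 - \frac{133385}{12}}{43177 - 14712} = - \frac{229625}{12 \cdot 28465} = \left(- \frac{229625}{12}\right) \frac{1}{28465} = - \frac{45925}{68316}$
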